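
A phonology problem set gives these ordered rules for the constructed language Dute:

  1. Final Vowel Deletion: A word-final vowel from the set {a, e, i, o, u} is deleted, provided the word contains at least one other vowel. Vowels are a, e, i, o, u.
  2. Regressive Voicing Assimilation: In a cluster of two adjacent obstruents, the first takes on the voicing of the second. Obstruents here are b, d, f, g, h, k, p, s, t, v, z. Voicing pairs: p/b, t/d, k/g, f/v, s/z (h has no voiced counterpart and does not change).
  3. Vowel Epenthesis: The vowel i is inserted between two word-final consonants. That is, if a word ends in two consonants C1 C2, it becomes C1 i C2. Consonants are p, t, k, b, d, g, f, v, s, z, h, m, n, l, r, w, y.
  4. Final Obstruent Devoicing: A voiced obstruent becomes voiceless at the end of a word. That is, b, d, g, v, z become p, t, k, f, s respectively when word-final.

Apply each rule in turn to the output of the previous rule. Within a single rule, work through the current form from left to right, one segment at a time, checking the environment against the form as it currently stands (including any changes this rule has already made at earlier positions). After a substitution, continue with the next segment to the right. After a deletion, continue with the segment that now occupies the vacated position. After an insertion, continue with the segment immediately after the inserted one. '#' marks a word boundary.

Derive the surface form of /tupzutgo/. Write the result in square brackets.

[tubzudik]

1 Final Vowel Deletion: [tupzutgo] → [tupzutg]
2 Regressive Voicing Assimilation: [tupzutg] → [tubzudg]
3 Vowel Epenthesis: [tubzudg] → [tubzudig]
4 Final Obstruent Devoicing: [tubzudig] → [tubzudik]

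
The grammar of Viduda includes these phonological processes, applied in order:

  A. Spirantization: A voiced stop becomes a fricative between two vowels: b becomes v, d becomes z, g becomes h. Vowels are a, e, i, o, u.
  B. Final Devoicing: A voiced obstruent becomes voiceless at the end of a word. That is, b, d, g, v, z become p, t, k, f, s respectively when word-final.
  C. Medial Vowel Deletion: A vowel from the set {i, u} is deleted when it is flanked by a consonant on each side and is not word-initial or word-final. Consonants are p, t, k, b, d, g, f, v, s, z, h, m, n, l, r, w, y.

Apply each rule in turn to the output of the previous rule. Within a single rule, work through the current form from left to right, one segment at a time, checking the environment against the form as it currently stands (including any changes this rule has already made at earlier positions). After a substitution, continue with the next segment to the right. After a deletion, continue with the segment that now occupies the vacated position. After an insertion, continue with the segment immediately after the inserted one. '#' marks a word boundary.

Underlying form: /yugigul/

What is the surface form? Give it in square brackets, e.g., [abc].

[yhhl]

A Spirantization: [yugigul] → [yuhihul]
B Final Devoicing: no change — [yuhihul]
C Medial Vowel Deletion: [yuhihul] → [yhhl]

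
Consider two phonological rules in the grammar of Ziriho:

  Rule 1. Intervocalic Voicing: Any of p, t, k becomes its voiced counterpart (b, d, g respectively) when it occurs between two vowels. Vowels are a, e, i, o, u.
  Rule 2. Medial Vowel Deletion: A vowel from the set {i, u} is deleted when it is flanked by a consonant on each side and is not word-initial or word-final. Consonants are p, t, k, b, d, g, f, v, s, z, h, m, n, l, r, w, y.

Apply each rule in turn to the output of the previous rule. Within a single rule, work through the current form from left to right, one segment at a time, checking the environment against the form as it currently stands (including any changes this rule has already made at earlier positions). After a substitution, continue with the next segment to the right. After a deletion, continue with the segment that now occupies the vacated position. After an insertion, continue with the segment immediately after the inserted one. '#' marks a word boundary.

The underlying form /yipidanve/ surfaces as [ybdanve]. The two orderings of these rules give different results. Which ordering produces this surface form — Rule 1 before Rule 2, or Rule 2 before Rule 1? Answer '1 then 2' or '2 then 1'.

Order 1 then 2:
  1 Intervocalic Voicing: [yipidanve] → [yibidanve]
  2 Medial Vowel Deletion: [yibidanve] → [ybdanve]
  result: [ybdanve]
Order 2 then 1:
  2 Medial Vowel Deletion: [yipidanve] → [ypdanve]
  1 Intervocalic Voicing: no change — [ypdanve]
  result: [ypdanve]

1 then 2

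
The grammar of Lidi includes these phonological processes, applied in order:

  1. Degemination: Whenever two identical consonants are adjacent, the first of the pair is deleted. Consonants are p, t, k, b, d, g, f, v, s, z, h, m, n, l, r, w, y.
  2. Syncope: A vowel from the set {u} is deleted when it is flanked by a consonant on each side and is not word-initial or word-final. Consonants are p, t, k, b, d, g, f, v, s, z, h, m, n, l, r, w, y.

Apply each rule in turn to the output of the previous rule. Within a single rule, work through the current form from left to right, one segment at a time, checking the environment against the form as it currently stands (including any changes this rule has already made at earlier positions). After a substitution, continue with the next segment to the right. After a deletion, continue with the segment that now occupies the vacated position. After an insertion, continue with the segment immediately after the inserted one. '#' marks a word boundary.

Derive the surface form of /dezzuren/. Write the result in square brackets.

1 Degemination: [dezzuren] → [dezuren]
2 Syncope: [dezuren] → [dezren]

[dezren]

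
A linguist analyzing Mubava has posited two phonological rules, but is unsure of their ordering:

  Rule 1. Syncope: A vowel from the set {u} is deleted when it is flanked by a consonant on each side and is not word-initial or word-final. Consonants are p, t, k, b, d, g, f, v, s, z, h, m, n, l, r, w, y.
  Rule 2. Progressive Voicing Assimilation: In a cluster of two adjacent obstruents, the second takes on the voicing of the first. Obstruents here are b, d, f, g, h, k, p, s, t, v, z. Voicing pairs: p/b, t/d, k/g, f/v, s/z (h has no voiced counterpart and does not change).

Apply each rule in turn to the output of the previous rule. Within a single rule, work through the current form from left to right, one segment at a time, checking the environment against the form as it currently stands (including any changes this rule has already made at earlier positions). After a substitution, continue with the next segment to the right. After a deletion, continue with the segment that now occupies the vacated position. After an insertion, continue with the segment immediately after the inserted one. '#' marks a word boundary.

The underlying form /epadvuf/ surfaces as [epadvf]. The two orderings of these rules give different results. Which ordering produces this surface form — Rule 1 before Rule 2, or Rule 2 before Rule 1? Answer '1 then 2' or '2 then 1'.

Order 1 then 2:
  1 Syncope: [epadvuf] → [epadvf]
  2 Progressive Voicing Assimilation: [epadvf] → [epadvv]
  result: [epadvv]
Order 2 then 1:
  2 Progressive Voicing Assimilation: no change — [epadvuf]
  1 Syncope: [epadvuf] → [epadvf]
  result: [epadvf]

2 then 1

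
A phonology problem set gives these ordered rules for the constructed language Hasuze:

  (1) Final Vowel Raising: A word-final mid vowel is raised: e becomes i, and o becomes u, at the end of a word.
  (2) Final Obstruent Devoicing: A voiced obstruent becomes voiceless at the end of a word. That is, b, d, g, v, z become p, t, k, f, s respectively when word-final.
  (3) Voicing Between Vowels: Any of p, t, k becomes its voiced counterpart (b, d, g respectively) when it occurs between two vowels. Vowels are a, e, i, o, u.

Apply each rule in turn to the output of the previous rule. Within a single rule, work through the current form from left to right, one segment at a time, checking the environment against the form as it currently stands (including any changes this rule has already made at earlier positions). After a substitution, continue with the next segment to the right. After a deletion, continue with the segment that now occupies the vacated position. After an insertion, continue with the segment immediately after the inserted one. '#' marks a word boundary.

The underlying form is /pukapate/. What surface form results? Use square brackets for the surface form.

(1) Final Vowel Raising: [pukapate] → [pukapati]
(2) Final Obstruent Devoicing: no change — [pukapati]
(3) Voicing Between Vowels: [pukapati] → [pugabadi]

[pugabadi]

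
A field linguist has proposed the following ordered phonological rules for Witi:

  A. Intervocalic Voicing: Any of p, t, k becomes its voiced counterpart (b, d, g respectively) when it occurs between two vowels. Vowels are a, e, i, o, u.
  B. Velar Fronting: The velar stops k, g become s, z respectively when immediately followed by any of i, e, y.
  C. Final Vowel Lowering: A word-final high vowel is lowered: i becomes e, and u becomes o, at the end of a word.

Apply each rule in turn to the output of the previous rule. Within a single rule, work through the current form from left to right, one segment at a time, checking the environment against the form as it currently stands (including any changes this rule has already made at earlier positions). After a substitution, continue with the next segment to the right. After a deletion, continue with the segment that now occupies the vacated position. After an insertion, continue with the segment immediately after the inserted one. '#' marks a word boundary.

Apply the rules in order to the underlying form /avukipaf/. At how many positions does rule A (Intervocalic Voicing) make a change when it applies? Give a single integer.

2

A Intervocalic Voicing: [avukipaf] → [avugibaf]
B Velar Fronting: [avugibaf] → [avuzibaf]
C Final Vowel Lowering: no change — [avuzibaf]
Rule A changed 2 position(s).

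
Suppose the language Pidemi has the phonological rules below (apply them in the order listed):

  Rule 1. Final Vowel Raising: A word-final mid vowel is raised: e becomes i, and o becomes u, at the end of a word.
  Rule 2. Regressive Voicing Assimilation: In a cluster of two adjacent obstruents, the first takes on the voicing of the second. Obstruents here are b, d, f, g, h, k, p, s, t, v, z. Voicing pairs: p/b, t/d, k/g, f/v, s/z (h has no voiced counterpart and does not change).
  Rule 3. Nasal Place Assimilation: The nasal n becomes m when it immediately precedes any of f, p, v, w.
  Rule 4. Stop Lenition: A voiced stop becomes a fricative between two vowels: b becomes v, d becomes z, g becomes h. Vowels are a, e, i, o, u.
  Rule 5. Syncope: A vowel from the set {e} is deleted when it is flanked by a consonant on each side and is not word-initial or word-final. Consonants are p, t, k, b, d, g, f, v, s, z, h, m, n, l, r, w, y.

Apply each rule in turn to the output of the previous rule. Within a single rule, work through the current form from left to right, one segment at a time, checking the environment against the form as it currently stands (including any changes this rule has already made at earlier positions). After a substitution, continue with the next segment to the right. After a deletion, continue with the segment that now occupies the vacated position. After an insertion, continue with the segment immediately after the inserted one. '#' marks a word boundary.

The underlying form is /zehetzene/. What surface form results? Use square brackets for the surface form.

Rule 1 Final Vowel Raising: [zehetzene] → [zehetzeni]
Rule 2 Regressive Voicing Assimilation: [zehetzeni] → [zehedzeni]
Rule 3 Nasal Place Assimilation: no change — [zehedzeni]
Rule 4 Stop Lenition: no change — [zehedzeni]
Rule 5 Syncope: [zehedzeni] → [zhdzni]

[zhdzni]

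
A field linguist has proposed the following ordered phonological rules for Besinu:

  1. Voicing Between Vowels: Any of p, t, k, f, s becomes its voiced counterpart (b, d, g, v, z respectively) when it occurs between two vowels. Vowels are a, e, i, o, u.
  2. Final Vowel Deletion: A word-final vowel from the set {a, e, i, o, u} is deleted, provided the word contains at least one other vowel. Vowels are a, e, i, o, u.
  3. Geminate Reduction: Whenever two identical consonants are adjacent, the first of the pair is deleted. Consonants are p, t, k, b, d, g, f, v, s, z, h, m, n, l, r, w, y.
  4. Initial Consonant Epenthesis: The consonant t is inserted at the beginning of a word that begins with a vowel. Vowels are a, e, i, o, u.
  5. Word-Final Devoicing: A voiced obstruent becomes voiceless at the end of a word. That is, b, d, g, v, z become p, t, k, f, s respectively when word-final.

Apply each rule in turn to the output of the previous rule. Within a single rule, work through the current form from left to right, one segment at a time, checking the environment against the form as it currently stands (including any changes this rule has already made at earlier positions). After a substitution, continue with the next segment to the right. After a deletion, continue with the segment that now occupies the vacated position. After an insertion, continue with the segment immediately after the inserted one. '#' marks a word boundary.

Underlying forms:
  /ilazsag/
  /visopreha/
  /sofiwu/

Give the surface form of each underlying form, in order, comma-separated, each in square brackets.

/ilazsag/:
  1 Voicing Between Vowels: no change — [ilazsag]
  2 Final Vowel Deletion: no change — [ilazsag]
  3 Geminate Reduction: no change — [ilazsag]
  4 Initial Consonant Epenthesis: [ilazsag] → [tilazsag]
  5 Word-Final Devoicing: [tilazsag] → [tilazsak]
/visopreha/:
  1 Voicing Between Vowels: [visopreha] → [vizopreha]
  2 Final Vowel Deletion: [vizopreha] → [vizopreh]
  3 Geminate Reduction: no change — [vizopreh]
  4 Initial Consonant Epenthesis: no change — [vizopreh]
  5 Word-Final Devoicing: no change — [vizopreh]
/sofiwu/:
  1 Voicing Between Vowels: [sofiwu] → [soviwu]
  2 Final Vowel Deletion: [soviwu] → [soviw]
  3 Geminate Reduction: no change — [soviw]
  4 Initial Consonant Epenthesis: no change — [soviw]
  5 Word-Final Devoicing: no change — [soviw]

[tilazsak], [vizopreh], [soviw]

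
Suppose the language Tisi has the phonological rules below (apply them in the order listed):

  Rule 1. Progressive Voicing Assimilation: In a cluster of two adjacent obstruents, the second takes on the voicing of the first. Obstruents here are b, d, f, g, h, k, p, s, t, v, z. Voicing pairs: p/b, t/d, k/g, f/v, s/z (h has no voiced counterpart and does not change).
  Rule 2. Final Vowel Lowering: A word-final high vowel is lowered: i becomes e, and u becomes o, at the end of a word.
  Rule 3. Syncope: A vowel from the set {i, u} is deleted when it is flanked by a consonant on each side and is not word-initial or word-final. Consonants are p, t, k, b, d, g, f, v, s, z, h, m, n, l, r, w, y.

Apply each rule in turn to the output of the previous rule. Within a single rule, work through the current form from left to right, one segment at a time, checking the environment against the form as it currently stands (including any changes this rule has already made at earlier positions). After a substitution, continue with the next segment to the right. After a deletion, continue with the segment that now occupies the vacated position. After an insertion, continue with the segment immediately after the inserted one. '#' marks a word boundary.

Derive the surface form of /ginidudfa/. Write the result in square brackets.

[gnddva]

Rule 1 Progressive Voicing Assimilation: [ginidudfa] → [ginidudva]
Rule 2 Final Vowel Lowering: no change — [ginidudva]
Rule 3 Syncope: [ginidudva] → [gnddva]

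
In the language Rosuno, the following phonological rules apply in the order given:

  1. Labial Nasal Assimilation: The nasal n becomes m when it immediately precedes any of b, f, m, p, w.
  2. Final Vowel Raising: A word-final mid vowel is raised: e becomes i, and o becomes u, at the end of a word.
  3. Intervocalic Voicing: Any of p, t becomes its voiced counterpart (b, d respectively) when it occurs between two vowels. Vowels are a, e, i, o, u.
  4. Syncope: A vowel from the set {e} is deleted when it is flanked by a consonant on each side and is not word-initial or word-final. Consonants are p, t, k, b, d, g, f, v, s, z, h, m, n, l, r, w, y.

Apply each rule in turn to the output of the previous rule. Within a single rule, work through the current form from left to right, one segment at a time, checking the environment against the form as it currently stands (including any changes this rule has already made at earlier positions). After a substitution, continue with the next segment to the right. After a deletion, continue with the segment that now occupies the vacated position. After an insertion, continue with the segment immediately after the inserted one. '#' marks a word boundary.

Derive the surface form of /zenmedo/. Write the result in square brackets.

1 Labial Nasal Assimilation: [zenmedo] → [zemmedo]
2 Final Vowel Raising: [zemmedo] → [zemmedu]
3 Intervocalic Voicing: no change — [zemmedu]
4 Syncope: [zemmedu] → [zmmdu]

[zmmdu]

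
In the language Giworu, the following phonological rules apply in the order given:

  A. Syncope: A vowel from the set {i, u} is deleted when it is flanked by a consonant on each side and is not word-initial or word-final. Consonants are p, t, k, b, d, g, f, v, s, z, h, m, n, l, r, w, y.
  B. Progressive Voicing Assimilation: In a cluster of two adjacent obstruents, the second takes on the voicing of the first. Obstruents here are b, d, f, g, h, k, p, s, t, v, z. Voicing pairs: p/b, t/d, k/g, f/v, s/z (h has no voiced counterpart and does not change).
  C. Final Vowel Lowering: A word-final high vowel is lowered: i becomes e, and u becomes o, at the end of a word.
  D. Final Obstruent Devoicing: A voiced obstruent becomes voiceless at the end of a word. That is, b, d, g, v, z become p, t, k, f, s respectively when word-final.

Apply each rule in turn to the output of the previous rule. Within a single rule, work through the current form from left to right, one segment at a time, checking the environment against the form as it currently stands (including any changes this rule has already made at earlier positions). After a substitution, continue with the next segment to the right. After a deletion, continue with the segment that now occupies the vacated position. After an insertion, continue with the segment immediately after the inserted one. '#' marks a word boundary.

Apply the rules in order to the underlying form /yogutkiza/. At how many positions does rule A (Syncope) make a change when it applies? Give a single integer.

A Syncope: [yogutkiza] → [yogtkza]
B Progressive Voicing Assimilation: [yogtkza] → [yogdgza]
C Final Vowel Lowering: no change — [yogdgza]
D Final Obstruent Devoicing: no change — [yogdgza]
Rule A changed 2 position(s).

2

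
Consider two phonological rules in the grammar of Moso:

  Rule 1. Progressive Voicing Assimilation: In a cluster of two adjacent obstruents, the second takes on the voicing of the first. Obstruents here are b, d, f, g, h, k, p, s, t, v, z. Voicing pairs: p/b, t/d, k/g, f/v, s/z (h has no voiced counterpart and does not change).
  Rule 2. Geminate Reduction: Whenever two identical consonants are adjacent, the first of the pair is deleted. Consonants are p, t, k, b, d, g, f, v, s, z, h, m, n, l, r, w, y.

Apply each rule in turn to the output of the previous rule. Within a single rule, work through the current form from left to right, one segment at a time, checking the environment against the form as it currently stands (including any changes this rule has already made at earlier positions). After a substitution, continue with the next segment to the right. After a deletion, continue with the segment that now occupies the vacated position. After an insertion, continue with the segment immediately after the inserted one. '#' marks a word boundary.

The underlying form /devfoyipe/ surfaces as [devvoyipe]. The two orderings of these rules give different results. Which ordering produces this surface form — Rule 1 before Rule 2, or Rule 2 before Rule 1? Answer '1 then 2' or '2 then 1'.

2 then 1

Order 1 then 2:
  1 Progressive Voicing Assimilation: [devfoyipe] → [devvoyipe]
  2 Geminate Reduction: [devvoyipe] → [devoyipe]
  result: [devoyipe]
Order 2 then 1:
  2 Geminate Reduction: no change — [devfoyipe]
  1 Progressive Voicing Assimilation: [devfoyipe] → [devvoyipe]
  result: [devvoyipe]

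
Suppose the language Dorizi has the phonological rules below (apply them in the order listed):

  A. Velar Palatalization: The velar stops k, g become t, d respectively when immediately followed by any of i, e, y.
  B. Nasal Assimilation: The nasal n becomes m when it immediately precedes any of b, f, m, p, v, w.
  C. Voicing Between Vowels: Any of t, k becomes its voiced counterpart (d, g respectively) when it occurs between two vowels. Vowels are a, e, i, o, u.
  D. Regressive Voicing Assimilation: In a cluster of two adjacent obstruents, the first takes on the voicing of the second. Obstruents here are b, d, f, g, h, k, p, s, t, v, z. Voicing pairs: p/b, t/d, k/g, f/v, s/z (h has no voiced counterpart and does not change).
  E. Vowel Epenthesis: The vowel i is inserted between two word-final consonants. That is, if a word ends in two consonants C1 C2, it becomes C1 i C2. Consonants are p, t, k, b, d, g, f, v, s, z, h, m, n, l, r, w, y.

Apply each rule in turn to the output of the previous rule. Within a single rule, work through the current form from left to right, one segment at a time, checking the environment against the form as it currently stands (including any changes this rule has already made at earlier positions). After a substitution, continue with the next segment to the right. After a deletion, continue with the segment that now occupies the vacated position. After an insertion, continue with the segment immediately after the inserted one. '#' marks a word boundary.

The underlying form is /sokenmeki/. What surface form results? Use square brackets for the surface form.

[sodemmedi]

A Velar Palatalization: [sokenmeki] → [sotenmeti]
B Nasal Assimilation: [sotenmeti] → [sotemmeti]
C Voicing Between Vowels: [sotemmeti] → [sodemmedi]
D Regressive Voicing Assimilation: no change — [sodemmedi]
E Vowel Epenthesis: no change — [sodemmedi]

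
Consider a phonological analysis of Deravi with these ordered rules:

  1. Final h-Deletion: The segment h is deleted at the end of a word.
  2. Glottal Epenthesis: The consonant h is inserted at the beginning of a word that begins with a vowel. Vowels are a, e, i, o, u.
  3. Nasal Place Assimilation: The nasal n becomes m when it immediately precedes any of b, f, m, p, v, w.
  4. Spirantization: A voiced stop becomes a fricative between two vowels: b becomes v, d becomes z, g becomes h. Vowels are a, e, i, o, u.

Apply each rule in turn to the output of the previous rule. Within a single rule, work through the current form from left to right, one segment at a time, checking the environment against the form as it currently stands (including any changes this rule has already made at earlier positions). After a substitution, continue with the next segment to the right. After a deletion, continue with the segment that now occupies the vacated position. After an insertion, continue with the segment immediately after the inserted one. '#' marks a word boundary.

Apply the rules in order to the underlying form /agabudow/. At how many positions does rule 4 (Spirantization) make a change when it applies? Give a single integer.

1 Final h-Deletion: no change — [agabudow]
2 Glottal Epenthesis: [agabudow] → [hagabudow]
3 Nasal Place Assimilation: no change — [hagabudow]
4 Spirantization: [hagabudow] → [hahavuzow]
Rule 4 changed 3 position(s).

3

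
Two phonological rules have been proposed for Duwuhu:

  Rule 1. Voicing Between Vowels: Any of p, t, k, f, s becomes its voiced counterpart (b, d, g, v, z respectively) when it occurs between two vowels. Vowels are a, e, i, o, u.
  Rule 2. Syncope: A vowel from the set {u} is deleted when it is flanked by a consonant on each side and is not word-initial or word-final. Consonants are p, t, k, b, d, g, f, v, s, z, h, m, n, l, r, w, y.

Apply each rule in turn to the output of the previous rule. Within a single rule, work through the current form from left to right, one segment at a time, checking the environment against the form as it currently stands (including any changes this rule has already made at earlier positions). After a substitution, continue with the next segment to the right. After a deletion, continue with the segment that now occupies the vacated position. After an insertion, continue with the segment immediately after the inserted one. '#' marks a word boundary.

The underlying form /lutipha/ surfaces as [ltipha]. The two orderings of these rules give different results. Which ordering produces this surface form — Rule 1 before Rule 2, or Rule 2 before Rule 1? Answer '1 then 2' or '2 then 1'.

2 then 1

Order 1 then 2:
  1 Voicing Between Vowels: [lutipha] → [ludipha]
  2 Syncope: [ludipha] → [ldipha]
  result: [ldipha]
Order 2 then 1:
  2 Syncope: [lutipha] → [ltipha]
  1 Voicing Between Vowels: no change — [ltipha]
  result: [ltipha]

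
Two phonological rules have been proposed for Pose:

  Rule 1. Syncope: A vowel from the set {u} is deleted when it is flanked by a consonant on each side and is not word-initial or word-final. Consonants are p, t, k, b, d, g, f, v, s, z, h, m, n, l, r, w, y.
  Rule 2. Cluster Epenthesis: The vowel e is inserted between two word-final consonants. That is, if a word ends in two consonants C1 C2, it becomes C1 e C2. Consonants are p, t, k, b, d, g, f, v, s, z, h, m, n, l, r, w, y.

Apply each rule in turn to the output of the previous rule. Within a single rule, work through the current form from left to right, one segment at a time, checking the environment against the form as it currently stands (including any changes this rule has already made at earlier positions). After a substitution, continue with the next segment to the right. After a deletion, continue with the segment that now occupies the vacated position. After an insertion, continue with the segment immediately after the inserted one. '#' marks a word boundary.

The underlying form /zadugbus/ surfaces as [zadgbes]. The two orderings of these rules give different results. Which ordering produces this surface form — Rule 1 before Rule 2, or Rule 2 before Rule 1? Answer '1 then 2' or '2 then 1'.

Order 1 then 2:
  1 Syncope: [zadugbus] → [zadgbs]
  2 Cluster Epenthesis: [zadgbs] → [zadgbes]
  result: [zadgbes]
Order 2 then 1:
  2 Cluster Epenthesis: no change — [zadugbus]
  1 Syncope: [zadugbus] → [zadgbs]
  result: [zadgbs]

1 then 2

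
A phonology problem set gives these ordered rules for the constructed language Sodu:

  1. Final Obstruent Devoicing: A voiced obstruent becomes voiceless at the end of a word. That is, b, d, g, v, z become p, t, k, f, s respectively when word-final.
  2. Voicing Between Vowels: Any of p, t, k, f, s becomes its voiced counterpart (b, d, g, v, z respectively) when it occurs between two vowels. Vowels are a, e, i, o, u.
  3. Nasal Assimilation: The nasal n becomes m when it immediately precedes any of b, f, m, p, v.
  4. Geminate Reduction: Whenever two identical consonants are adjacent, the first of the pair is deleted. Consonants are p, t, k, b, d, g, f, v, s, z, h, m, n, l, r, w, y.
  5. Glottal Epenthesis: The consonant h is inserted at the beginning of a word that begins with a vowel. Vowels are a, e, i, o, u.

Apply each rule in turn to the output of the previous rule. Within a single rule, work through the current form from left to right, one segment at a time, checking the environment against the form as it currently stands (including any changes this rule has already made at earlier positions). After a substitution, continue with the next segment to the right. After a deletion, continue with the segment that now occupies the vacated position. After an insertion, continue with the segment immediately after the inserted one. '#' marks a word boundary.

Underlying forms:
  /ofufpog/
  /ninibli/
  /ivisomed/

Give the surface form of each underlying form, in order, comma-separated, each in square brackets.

/ofufpog/:
  1 Final Obstruent Devoicing: [ofufpog] → [ofufpok]
  2 Voicing Between Vowels: [ofufpok] → [ovufpok]
  3 Nasal Assimilation: no change — [ovufpok]
  4 Geminate Reduction: no change — [ovufpok]
  5 Glottal Epenthesis: [ovufpok] → [hovufpok]
/ninibli/:
  1 Final Obstruent Devoicing: no change — [ninibli]
  2 Voicing Between Vowels: no change — [ninibli]
  3 Nasal Assimilation: no change — [ninibli]
  4 Geminate Reduction: no change — [ninibli]
  5 Glottal Epenthesis: no change — [ninibli]
/ivisomed/:
  1 Final Obstruent Devoicing: [ivisomed] → [ivisomet]
  2 Voicing Between Vowels: [ivisomet] → [ivizomet]
  3 Nasal Assimilation: no change — [ivizomet]
  4 Geminate Reduction: no change — [ivizomet]
  5 Glottal Epenthesis: [ivizomet] → [hivizomet]

[hovufpok], [ninibli], [hivizomet]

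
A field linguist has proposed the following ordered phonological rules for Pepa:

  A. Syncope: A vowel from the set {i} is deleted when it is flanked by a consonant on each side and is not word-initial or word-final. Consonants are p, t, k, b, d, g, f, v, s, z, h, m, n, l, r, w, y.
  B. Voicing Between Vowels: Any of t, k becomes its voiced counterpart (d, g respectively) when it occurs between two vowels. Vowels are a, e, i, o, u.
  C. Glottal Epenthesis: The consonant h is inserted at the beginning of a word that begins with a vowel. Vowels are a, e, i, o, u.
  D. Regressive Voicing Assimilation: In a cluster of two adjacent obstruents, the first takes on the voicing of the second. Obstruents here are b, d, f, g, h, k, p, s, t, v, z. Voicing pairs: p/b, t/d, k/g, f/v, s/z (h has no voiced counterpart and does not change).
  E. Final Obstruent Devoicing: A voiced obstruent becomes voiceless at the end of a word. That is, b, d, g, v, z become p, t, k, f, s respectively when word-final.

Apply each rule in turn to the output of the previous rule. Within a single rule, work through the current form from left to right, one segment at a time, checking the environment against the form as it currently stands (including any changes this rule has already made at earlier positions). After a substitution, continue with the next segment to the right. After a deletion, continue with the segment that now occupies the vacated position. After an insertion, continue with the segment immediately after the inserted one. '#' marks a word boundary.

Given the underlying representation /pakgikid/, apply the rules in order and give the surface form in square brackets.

[pagkgt]

A Syncope: [pakgikid] → [pakgkd]
B Voicing Between Vowels: no change — [pakgkd]
C Glottal Epenthesis: no change — [pakgkd]
D Regressive Voicing Assimilation: [pakgkd] → [pagkgd]
E Final Obstruent Devoicing: [pagkgd] → [pagkgt]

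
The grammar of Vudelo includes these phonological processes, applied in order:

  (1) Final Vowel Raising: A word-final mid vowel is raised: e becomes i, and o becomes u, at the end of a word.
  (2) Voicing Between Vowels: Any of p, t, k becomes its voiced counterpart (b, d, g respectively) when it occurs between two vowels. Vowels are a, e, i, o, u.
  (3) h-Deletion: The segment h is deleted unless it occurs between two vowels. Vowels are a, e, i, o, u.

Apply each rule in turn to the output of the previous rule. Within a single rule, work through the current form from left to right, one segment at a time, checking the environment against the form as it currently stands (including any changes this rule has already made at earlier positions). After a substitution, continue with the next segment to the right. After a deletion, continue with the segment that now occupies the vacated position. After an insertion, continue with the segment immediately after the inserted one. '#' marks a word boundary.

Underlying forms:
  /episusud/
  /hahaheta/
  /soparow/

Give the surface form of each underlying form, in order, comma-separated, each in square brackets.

[ebisusud], [ahaheda], [sobarow]

/episusud/:
  (1) Final Vowel Raising: no change — [episusud]
  (2) Voicing Between Vowels: [episusud] → [ebisusud]
  (3) h-Deletion: no change — [ebisusud]
/hahaheta/:
  (1) Final Vowel Raising: no change — [hahaheta]
  (2) Voicing Between Vowels: [hahaheta] → [hahaheda]
  (3) h-Deletion: [hahaheda] → [ahaheda]
/soparow/:
  (1) Final Vowel Raising: no change — [soparow]
  (2) Voicing Between Vowels: [soparow] → [sobarow]
  (3) h-Deletion: no change — [sobarow]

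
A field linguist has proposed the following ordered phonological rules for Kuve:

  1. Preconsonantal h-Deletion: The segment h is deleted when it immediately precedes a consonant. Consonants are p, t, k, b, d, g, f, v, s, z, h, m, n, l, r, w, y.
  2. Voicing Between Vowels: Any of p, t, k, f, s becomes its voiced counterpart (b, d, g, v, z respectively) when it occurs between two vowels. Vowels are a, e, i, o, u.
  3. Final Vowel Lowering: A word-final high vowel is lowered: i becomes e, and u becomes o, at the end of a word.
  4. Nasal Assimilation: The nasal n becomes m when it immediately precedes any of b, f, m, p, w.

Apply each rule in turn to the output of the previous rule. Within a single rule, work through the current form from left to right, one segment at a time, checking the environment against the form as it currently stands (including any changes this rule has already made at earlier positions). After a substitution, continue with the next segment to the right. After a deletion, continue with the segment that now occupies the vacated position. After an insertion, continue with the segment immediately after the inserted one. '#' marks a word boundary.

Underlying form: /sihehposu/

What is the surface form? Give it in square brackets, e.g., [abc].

1 Preconsonantal h-Deletion: [sihehposu] → [siheposu]
2 Voicing Between Vowels: [siheposu] → [sihebozu]
3 Final Vowel Lowering: [sihebozu] → [sihebozo]
4 Nasal Assimilation: no change — [sihebozo]

[sihebozo]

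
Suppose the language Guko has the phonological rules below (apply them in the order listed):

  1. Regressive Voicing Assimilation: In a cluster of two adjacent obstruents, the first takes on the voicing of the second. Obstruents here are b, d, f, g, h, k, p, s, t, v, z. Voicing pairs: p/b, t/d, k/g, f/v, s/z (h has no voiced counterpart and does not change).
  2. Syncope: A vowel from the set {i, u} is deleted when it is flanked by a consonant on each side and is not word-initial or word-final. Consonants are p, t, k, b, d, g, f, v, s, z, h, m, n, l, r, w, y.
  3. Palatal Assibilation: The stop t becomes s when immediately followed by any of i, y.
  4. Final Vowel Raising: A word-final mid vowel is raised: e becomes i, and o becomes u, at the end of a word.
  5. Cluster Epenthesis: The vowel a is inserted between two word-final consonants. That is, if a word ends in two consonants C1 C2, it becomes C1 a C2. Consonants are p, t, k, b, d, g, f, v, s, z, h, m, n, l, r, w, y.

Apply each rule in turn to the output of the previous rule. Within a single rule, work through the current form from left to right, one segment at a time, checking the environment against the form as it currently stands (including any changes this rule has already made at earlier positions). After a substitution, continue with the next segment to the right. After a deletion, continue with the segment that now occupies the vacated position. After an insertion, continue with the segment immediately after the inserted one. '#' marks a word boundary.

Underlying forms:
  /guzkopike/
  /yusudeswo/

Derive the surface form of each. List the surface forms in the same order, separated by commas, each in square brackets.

/guzkopike/:
  1 Regressive Voicing Assimilation: [guzkopike] → [guskopike]
  2 Syncope: [guskopike] → [gskopke]
  3 Palatal Assibilation: no change — [gskopke]
  4 Final Vowel Raising: [gskopke] → [gskopki]
  5 Cluster Epenthesis: no change — [gskopki]
/yusudeswo/:
  1 Regressive Voicing Assimilation: no change — [yusudeswo]
  2 Syncope: [yusudeswo] → [ysdeswo]
  3 Palatal Assibilation: no change — [ysdeswo]
  4 Final Vowel Raising: [ysdeswo] → [ysdeswu]
  5 Cluster Epenthesis: no change — [ysdeswu]

[gskopki], [ysdeswu]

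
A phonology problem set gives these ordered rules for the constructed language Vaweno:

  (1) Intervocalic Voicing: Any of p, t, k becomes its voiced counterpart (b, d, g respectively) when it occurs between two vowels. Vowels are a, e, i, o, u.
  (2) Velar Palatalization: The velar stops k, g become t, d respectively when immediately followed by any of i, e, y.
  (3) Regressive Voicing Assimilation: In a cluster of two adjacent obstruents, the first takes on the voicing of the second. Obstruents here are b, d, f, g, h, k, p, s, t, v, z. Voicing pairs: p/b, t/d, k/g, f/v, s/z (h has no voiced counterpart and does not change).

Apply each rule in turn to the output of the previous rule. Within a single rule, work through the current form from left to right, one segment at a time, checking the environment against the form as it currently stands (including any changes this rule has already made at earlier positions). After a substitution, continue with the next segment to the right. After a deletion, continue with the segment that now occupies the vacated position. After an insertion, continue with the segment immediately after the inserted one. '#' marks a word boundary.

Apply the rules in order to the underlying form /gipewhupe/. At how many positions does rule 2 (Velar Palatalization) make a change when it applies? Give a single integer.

(1) Intervocalic Voicing: [gipewhupe] → [gibewhube]
(2) Velar Palatalization: [gibewhube] → [dibewhube]
(3) Regressive Voicing Assimilation: no change — [dibewhube]
Rule 2 changed 1 position(s).

1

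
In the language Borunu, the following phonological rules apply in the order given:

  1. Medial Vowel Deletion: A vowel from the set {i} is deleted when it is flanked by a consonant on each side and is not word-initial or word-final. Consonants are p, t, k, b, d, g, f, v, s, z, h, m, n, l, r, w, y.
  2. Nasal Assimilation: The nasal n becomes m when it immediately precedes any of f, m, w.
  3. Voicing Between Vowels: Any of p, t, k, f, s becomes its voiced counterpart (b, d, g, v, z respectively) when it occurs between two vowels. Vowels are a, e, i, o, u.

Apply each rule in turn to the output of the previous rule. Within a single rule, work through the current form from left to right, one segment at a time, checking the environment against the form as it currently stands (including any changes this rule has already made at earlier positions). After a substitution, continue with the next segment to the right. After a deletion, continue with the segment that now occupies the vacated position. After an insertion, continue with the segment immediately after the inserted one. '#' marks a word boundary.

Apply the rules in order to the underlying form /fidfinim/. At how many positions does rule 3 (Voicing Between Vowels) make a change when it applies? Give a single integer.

0

1 Medial Vowel Deletion: [fidfinim] → [fdfnm]
2 Nasal Assimilation: [fdfnm] → [fdfmm]
3 Voicing Between Vowels: no change — [fdfmm]
Rule 3 changed 0 position(s).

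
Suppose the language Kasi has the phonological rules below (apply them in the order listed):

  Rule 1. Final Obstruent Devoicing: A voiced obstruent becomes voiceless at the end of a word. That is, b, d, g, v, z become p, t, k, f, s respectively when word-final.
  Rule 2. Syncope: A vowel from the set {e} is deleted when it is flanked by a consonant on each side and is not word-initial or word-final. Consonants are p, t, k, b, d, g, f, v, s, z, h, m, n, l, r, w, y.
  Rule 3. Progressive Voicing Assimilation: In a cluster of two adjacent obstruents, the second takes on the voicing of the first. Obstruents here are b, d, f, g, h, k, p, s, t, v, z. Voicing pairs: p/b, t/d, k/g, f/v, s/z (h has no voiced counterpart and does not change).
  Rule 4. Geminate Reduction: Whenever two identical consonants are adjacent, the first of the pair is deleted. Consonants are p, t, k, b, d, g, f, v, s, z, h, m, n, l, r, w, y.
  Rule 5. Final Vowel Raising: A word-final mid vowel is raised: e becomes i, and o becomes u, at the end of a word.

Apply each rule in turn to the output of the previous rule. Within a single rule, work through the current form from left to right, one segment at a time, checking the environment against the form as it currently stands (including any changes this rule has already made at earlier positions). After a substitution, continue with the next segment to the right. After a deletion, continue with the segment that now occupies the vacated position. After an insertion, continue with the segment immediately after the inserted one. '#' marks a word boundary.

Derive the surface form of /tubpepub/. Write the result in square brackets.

Rule 1 Final Obstruent Devoicing: [tubpepub] → [tubpepup]
Rule 2 Syncope: [tubpepup] → [tubppup]
Rule 3 Progressive Voicing Assimilation: [tubppup] → [tubbbup]
Rule 4 Geminate Reduction: [tubbbup] → [tubup]
Rule 5 Final Vowel Raising: no change — [tubup]

[tubup]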